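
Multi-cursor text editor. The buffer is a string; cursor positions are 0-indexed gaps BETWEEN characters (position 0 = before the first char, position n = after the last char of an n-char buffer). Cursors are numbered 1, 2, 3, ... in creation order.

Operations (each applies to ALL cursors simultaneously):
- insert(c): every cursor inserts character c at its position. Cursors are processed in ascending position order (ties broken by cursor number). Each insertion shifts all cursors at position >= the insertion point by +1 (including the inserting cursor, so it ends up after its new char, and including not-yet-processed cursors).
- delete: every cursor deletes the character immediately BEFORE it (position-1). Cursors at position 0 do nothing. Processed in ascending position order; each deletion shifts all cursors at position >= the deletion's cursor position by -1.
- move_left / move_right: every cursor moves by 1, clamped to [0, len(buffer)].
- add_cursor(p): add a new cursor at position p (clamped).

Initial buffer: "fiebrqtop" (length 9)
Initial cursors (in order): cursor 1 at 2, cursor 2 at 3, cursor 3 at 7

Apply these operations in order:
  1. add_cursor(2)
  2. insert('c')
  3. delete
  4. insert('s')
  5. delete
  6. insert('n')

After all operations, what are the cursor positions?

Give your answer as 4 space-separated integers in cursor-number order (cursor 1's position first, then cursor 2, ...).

Answer: 4 6 11 4

Derivation:
After op 1 (add_cursor(2)): buffer="fiebrqtop" (len 9), cursors c1@2 c4@2 c2@3 c3@7, authorship .........
After op 2 (insert('c')): buffer="ficcecbrqtcop" (len 13), cursors c1@4 c4@4 c2@6 c3@11, authorship ..14.2....3..
After op 3 (delete): buffer="fiebrqtop" (len 9), cursors c1@2 c4@2 c2@3 c3@7, authorship .........
After op 4 (insert('s')): buffer="fissesbrqtsop" (len 13), cursors c1@4 c4@4 c2@6 c3@11, authorship ..14.2....3..
After op 5 (delete): buffer="fiebrqtop" (len 9), cursors c1@2 c4@2 c2@3 c3@7, authorship .........
After op 6 (insert('n')): buffer="finnenbrqtnop" (len 13), cursors c1@4 c4@4 c2@6 c3@11, authorship ..14.2....3..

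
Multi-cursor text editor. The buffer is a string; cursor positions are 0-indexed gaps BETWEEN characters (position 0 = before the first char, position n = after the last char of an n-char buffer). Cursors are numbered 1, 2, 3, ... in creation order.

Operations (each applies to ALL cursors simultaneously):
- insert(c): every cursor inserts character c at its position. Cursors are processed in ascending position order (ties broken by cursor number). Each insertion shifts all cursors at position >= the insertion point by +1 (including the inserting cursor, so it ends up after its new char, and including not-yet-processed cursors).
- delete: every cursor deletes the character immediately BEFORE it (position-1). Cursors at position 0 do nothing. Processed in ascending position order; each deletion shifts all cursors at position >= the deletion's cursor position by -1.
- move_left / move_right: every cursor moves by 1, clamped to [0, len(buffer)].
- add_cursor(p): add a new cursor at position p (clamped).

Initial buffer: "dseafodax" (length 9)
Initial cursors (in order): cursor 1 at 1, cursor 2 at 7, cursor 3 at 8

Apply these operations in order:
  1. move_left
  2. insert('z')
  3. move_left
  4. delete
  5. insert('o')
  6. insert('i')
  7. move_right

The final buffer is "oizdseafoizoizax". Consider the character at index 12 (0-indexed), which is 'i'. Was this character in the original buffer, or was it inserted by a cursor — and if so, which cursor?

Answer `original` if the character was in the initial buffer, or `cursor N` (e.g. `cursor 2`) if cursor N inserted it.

After op 1 (move_left): buffer="dseafodax" (len 9), cursors c1@0 c2@6 c3@7, authorship .........
After op 2 (insert('z')): buffer="zdseafozdzax" (len 12), cursors c1@1 c2@8 c3@10, authorship 1......2.3..
After op 3 (move_left): buffer="zdseafozdzax" (len 12), cursors c1@0 c2@7 c3@9, authorship 1......2.3..
After op 4 (delete): buffer="zdseafzzax" (len 10), cursors c1@0 c2@6 c3@7, authorship 1.....23..
After op 5 (insert('o')): buffer="ozdseafozozax" (len 13), cursors c1@1 c2@8 c3@10, authorship 11.....2233..
After op 6 (insert('i')): buffer="oizdseafoizoizax" (len 16), cursors c1@2 c2@10 c3@13, authorship 111.....222333..
After op 7 (move_right): buffer="oizdseafoizoizax" (len 16), cursors c1@3 c2@11 c3@14, authorship 111.....222333..
Authorship (.=original, N=cursor N): 1 1 1 . . . . . 2 2 2 3 3 3 . .
Index 12: author = 3

Answer: cursor 3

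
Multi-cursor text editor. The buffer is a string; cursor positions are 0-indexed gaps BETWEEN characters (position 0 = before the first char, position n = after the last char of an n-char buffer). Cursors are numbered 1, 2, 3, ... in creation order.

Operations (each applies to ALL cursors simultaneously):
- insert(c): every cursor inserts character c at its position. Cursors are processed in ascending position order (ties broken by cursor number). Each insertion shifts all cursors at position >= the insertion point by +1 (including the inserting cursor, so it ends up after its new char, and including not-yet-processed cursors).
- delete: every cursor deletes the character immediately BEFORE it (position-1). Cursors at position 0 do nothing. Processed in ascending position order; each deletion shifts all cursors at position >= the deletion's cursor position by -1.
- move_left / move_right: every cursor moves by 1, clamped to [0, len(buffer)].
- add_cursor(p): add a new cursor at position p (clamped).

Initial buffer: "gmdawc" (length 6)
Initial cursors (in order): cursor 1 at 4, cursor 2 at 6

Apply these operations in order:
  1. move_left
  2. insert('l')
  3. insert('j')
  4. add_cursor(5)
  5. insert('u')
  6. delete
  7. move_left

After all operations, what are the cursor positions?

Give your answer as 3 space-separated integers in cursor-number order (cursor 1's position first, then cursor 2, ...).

Answer: 4 8 4

Derivation:
After op 1 (move_left): buffer="gmdawc" (len 6), cursors c1@3 c2@5, authorship ......
After op 2 (insert('l')): buffer="gmdlawlc" (len 8), cursors c1@4 c2@7, authorship ...1..2.
After op 3 (insert('j')): buffer="gmdljawljc" (len 10), cursors c1@5 c2@9, authorship ...11..22.
After op 4 (add_cursor(5)): buffer="gmdljawljc" (len 10), cursors c1@5 c3@5 c2@9, authorship ...11..22.
After op 5 (insert('u')): buffer="gmdljuuawljuc" (len 13), cursors c1@7 c3@7 c2@12, authorship ...1113..222.
After op 6 (delete): buffer="gmdljawljc" (len 10), cursors c1@5 c3@5 c2@9, authorship ...11..22.
After op 7 (move_left): buffer="gmdljawljc" (len 10), cursors c1@4 c3@4 c2@8, authorship ...11..22.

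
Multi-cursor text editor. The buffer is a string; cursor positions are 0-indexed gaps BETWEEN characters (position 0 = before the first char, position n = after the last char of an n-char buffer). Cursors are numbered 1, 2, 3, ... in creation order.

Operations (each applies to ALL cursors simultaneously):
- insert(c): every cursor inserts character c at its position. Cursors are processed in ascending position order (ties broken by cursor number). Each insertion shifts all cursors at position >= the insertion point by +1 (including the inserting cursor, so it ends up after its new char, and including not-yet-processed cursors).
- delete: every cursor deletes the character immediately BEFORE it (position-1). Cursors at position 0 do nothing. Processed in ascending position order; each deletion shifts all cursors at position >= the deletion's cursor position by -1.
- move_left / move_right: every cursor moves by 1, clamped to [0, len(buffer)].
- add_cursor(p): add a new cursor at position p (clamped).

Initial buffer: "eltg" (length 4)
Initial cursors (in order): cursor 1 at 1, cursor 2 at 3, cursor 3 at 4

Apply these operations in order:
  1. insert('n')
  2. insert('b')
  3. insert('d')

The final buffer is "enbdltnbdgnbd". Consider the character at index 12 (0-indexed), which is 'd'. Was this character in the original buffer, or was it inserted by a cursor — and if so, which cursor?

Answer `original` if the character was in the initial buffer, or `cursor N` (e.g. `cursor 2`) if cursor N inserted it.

Answer: cursor 3

Derivation:
After op 1 (insert('n')): buffer="enltngn" (len 7), cursors c1@2 c2@5 c3@7, authorship .1..2.3
After op 2 (insert('b')): buffer="enbltnbgnb" (len 10), cursors c1@3 c2@7 c3@10, authorship .11..22.33
After op 3 (insert('d')): buffer="enbdltnbdgnbd" (len 13), cursors c1@4 c2@9 c3@13, authorship .111..222.333
Authorship (.=original, N=cursor N): . 1 1 1 . . 2 2 2 . 3 3 3
Index 12: author = 3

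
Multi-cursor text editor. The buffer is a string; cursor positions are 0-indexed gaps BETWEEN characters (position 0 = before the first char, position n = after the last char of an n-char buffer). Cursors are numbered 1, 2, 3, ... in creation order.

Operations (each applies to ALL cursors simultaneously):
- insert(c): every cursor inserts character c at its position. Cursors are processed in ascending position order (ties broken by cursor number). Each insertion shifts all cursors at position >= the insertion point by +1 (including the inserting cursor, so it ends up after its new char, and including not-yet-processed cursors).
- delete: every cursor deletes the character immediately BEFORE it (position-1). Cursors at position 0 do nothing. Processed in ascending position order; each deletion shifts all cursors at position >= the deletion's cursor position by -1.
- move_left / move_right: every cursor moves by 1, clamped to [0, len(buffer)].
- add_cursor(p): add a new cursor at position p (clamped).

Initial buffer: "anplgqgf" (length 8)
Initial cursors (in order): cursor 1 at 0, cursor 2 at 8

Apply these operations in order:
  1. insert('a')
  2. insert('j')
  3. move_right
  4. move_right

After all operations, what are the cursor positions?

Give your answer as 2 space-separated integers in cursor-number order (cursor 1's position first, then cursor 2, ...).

After op 1 (insert('a')): buffer="aanplgqgfa" (len 10), cursors c1@1 c2@10, authorship 1........2
After op 2 (insert('j')): buffer="ajanplgqgfaj" (len 12), cursors c1@2 c2@12, authorship 11........22
After op 3 (move_right): buffer="ajanplgqgfaj" (len 12), cursors c1@3 c2@12, authorship 11........22
After op 4 (move_right): buffer="ajanplgqgfaj" (len 12), cursors c1@4 c2@12, authorship 11........22

Answer: 4 12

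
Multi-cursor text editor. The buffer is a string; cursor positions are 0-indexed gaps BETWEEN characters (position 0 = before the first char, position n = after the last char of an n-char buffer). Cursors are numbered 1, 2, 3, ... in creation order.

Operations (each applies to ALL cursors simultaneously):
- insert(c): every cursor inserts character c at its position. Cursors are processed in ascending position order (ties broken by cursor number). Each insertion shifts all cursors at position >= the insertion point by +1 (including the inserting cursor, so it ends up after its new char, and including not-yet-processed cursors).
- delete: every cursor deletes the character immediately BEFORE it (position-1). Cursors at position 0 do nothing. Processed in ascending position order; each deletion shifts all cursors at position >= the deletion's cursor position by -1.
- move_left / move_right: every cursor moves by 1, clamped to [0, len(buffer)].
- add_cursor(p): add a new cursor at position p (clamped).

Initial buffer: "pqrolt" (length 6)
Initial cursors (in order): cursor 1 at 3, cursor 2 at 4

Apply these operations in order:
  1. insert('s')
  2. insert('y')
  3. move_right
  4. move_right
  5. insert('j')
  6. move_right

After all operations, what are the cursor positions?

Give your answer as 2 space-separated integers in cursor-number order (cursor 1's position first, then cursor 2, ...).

After op 1 (insert('s')): buffer="pqrsoslt" (len 8), cursors c1@4 c2@6, authorship ...1.2..
After op 2 (insert('y')): buffer="pqrsyosylt" (len 10), cursors c1@5 c2@8, authorship ...11.22..
After op 3 (move_right): buffer="pqrsyosylt" (len 10), cursors c1@6 c2@9, authorship ...11.22..
After op 4 (move_right): buffer="pqrsyosylt" (len 10), cursors c1@7 c2@10, authorship ...11.22..
After op 5 (insert('j')): buffer="pqrsyosjyltj" (len 12), cursors c1@8 c2@12, authorship ...11.212..2
After op 6 (move_right): buffer="pqrsyosjyltj" (len 12), cursors c1@9 c2@12, authorship ...11.212..2

Answer: 9 12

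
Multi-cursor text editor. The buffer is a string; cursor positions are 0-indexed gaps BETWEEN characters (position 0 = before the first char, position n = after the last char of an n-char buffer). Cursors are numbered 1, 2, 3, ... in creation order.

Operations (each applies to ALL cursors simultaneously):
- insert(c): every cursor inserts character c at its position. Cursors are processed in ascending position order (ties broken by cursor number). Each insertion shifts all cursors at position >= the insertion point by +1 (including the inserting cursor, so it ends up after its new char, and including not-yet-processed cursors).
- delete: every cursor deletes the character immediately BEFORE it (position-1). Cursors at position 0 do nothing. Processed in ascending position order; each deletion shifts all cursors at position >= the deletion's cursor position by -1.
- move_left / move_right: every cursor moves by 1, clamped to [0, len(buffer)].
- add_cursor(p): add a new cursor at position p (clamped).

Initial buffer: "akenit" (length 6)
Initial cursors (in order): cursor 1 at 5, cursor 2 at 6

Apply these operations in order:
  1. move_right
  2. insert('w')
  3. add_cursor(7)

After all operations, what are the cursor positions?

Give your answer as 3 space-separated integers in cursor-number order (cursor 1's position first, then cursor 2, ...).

Answer: 8 8 7

Derivation:
After op 1 (move_right): buffer="akenit" (len 6), cursors c1@6 c2@6, authorship ......
After op 2 (insert('w')): buffer="akenitww" (len 8), cursors c1@8 c2@8, authorship ......12
After op 3 (add_cursor(7)): buffer="akenitww" (len 8), cursors c3@7 c1@8 c2@8, authorship ......12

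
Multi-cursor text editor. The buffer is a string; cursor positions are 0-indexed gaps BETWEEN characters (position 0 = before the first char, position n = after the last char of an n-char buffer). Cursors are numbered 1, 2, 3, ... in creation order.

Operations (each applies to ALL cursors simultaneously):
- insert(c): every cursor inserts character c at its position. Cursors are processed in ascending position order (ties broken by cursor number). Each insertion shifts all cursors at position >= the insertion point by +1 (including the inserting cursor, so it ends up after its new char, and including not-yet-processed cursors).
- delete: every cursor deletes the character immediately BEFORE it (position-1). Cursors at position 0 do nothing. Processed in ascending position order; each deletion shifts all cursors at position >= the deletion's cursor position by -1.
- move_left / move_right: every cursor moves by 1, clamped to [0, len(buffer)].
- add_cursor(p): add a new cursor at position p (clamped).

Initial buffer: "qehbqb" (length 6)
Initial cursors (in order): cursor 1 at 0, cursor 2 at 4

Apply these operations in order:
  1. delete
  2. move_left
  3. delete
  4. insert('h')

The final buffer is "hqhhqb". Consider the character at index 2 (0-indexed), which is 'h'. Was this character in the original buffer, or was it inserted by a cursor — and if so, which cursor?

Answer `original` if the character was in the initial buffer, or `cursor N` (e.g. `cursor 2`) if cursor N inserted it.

After op 1 (delete): buffer="qehqb" (len 5), cursors c1@0 c2@3, authorship .....
After op 2 (move_left): buffer="qehqb" (len 5), cursors c1@0 c2@2, authorship .....
After op 3 (delete): buffer="qhqb" (len 4), cursors c1@0 c2@1, authorship ....
After op 4 (insert('h')): buffer="hqhhqb" (len 6), cursors c1@1 c2@3, authorship 1.2...
Authorship (.=original, N=cursor N): 1 . 2 . . .
Index 2: author = 2

Answer: cursor 2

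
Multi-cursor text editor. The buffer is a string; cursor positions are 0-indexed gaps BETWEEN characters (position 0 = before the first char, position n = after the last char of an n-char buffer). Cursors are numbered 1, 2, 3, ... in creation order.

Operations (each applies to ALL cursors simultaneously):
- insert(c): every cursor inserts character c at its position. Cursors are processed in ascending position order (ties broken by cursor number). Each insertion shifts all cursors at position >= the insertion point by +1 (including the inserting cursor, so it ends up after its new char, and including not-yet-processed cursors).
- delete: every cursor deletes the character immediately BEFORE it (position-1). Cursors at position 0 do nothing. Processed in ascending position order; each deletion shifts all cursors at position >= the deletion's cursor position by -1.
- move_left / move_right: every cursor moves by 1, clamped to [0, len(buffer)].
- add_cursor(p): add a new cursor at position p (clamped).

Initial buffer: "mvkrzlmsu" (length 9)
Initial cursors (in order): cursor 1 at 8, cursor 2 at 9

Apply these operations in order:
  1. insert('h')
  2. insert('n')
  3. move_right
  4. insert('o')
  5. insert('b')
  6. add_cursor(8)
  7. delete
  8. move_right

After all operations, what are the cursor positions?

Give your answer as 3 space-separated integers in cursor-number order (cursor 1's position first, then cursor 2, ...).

After op 1 (insert('h')): buffer="mvkrzlmshuh" (len 11), cursors c1@9 c2@11, authorship ........1.2
After op 2 (insert('n')): buffer="mvkrzlmshnuhn" (len 13), cursors c1@10 c2@13, authorship ........11.22
After op 3 (move_right): buffer="mvkrzlmshnuhn" (len 13), cursors c1@11 c2@13, authorship ........11.22
After op 4 (insert('o')): buffer="mvkrzlmshnuohno" (len 15), cursors c1@12 c2@15, authorship ........11.1222
After op 5 (insert('b')): buffer="mvkrzlmshnuobhnob" (len 17), cursors c1@13 c2@17, authorship ........11.112222
After op 6 (add_cursor(8)): buffer="mvkrzlmshnuobhnob" (len 17), cursors c3@8 c1@13 c2@17, authorship ........11.112222
After op 7 (delete): buffer="mvkrzlmhnuohno" (len 14), cursors c3@7 c1@11 c2@14, authorship .......11.1222
After op 8 (move_right): buffer="mvkrzlmhnuohno" (len 14), cursors c3@8 c1@12 c2@14, authorship .......11.1222

Answer: 12 14 8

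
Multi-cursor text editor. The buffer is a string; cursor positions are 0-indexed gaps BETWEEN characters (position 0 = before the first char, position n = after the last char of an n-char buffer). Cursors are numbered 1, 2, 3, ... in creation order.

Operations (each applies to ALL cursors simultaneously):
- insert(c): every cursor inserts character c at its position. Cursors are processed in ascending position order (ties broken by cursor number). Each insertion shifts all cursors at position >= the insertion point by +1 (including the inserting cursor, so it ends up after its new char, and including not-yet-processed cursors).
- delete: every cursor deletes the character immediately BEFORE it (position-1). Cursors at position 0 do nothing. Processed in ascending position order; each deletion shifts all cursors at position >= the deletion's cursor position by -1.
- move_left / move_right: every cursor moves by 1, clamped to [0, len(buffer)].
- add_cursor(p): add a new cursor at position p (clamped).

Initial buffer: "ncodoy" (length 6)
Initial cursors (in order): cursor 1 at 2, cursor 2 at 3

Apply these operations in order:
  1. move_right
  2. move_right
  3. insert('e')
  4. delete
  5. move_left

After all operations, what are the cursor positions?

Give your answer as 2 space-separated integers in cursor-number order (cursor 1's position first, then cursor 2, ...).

Answer: 3 4

Derivation:
After op 1 (move_right): buffer="ncodoy" (len 6), cursors c1@3 c2@4, authorship ......
After op 2 (move_right): buffer="ncodoy" (len 6), cursors c1@4 c2@5, authorship ......
After op 3 (insert('e')): buffer="ncodeoey" (len 8), cursors c1@5 c2@7, authorship ....1.2.
After op 4 (delete): buffer="ncodoy" (len 6), cursors c1@4 c2@5, authorship ......
After op 5 (move_left): buffer="ncodoy" (len 6), cursors c1@3 c2@4, authorship ......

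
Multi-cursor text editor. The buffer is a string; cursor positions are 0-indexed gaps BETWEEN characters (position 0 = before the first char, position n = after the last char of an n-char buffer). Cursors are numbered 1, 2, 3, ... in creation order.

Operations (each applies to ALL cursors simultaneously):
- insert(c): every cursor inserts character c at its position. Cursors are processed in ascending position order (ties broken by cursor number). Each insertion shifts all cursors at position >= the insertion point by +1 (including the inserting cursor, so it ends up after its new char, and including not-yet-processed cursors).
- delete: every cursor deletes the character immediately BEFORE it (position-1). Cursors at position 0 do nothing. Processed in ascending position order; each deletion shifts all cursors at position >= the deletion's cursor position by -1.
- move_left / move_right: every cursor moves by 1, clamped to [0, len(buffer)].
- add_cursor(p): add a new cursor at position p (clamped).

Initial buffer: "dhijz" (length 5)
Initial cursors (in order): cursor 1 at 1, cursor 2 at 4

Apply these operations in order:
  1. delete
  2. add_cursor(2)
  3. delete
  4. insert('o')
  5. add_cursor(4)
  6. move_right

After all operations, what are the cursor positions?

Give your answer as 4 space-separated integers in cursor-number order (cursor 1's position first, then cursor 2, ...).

After op 1 (delete): buffer="hiz" (len 3), cursors c1@0 c2@2, authorship ...
After op 2 (add_cursor(2)): buffer="hiz" (len 3), cursors c1@0 c2@2 c3@2, authorship ...
After op 3 (delete): buffer="z" (len 1), cursors c1@0 c2@0 c3@0, authorship .
After op 4 (insert('o')): buffer="oooz" (len 4), cursors c1@3 c2@3 c3@3, authorship 123.
After op 5 (add_cursor(4)): buffer="oooz" (len 4), cursors c1@3 c2@3 c3@3 c4@4, authorship 123.
After op 6 (move_right): buffer="oooz" (len 4), cursors c1@4 c2@4 c3@4 c4@4, authorship 123.

Answer: 4 4 4 4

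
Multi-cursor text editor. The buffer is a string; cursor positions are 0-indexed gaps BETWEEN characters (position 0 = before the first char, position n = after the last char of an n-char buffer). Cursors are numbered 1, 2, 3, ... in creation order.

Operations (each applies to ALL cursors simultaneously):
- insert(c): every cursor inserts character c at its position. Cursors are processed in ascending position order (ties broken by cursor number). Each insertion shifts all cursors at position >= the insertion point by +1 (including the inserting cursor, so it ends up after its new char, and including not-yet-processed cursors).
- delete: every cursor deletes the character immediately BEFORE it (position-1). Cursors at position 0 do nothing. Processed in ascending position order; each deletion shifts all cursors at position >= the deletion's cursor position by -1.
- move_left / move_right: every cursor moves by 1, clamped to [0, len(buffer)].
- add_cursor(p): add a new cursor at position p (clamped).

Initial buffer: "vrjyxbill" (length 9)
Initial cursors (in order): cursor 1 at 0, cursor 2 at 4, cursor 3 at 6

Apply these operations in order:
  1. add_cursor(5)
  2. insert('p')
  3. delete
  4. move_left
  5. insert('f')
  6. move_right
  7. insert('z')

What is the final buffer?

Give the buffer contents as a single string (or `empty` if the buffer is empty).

Answer: fvzrjfyzfxzfbzill

Derivation:
After op 1 (add_cursor(5)): buffer="vrjyxbill" (len 9), cursors c1@0 c2@4 c4@5 c3@6, authorship .........
After op 2 (insert('p')): buffer="pvrjypxpbpill" (len 13), cursors c1@1 c2@6 c4@8 c3@10, authorship 1....2.4.3...
After op 3 (delete): buffer="vrjyxbill" (len 9), cursors c1@0 c2@4 c4@5 c3@6, authorship .........
After op 4 (move_left): buffer="vrjyxbill" (len 9), cursors c1@0 c2@3 c4@4 c3@5, authorship .........
After op 5 (insert('f')): buffer="fvrjfyfxfbill" (len 13), cursors c1@1 c2@5 c4@7 c3@9, authorship 1...2.4.3....
After op 6 (move_right): buffer="fvrjfyfxfbill" (len 13), cursors c1@2 c2@6 c4@8 c3@10, authorship 1...2.4.3....
After op 7 (insert('z')): buffer="fvzrjfyzfxzfbzill" (len 17), cursors c1@3 c2@8 c4@11 c3@14, authorship 1.1..2.24.43.3...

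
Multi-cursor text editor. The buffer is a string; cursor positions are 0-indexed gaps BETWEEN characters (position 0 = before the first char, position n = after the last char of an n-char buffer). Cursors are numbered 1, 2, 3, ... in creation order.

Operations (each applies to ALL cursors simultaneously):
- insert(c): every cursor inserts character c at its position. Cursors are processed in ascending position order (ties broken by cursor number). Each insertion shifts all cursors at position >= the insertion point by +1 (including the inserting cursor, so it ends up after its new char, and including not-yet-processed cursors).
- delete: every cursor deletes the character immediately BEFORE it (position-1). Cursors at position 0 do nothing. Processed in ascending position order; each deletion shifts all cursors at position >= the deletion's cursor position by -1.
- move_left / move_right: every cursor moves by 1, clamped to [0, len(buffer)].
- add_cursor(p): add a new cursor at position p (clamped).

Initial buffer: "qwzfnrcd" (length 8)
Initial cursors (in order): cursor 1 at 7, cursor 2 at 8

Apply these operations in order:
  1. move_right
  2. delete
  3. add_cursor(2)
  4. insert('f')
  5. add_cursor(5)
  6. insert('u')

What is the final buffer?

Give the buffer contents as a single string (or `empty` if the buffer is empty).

After op 1 (move_right): buffer="qwzfnrcd" (len 8), cursors c1@8 c2@8, authorship ........
After op 2 (delete): buffer="qwzfnr" (len 6), cursors c1@6 c2@6, authorship ......
After op 3 (add_cursor(2)): buffer="qwzfnr" (len 6), cursors c3@2 c1@6 c2@6, authorship ......
After op 4 (insert('f')): buffer="qwfzfnrff" (len 9), cursors c3@3 c1@9 c2@9, authorship ..3....12
After op 5 (add_cursor(5)): buffer="qwfzfnrff" (len 9), cursors c3@3 c4@5 c1@9 c2@9, authorship ..3....12
After op 6 (insert('u')): buffer="qwfuzfunrffuu" (len 13), cursors c3@4 c4@7 c1@13 c2@13, authorship ..33..4..1212

Answer: qwfuzfunrffuu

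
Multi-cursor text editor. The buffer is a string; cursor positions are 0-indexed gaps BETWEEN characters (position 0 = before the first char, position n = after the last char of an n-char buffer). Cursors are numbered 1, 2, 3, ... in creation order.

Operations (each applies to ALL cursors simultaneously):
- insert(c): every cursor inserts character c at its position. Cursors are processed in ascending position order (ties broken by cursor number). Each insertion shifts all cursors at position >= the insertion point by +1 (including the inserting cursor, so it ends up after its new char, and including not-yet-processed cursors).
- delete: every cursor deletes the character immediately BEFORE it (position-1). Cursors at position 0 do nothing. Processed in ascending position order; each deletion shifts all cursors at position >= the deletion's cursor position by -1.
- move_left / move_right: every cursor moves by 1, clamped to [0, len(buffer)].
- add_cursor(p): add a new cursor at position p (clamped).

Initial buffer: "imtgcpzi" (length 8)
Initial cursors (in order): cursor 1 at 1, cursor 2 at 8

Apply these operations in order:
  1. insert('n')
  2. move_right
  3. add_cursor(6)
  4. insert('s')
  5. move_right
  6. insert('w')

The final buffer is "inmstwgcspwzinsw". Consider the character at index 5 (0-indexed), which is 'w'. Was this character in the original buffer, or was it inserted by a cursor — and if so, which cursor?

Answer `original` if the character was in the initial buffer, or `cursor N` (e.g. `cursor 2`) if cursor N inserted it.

After op 1 (insert('n')): buffer="inmtgcpzin" (len 10), cursors c1@2 c2@10, authorship .1.......2
After op 2 (move_right): buffer="inmtgcpzin" (len 10), cursors c1@3 c2@10, authorship .1.......2
After op 3 (add_cursor(6)): buffer="inmtgcpzin" (len 10), cursors c1@3 c3@6 c2@10, authorship .1.......2
After op 4 (insert('s')): buffer="inmstgcspzins" (len 13), cursors c1@4 c3@8 c2@13, authorship .1.1...3...22
After op 5 (move_right): buffer="inmstgcspzins" (len 13), cursors c1@5 c3@9 c2@13, authorship .1.1...3...22
After op 6 (insert('w')): buffer="inmstwgcspwzinsw" (len 16), cursors c1@6 c3@11 c2@16, authorship .1.1.1..3.3..222
Authorship (.=original, N=cursor N): . 1 . 1 . 1 . . 3 . 3 . . 2 2 2
Index 5: author = 1

Answer: cursor 1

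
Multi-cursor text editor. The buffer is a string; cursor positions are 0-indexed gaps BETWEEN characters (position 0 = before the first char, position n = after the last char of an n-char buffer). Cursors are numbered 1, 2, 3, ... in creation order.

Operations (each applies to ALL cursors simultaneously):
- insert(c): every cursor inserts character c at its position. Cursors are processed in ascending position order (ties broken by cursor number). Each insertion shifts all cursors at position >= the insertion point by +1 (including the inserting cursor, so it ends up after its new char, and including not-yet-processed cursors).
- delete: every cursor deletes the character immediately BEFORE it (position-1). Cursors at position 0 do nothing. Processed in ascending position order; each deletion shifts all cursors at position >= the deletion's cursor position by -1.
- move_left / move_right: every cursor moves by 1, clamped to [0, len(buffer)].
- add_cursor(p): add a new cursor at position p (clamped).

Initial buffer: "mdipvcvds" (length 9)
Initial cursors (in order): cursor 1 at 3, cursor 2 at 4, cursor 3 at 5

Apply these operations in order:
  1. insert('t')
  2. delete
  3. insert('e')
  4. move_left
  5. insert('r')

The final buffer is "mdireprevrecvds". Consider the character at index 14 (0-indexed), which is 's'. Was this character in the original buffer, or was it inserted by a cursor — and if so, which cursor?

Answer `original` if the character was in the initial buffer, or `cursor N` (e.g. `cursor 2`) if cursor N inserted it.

After op 1 (insert('t')): buffer="mditptvtcvds" (len 12), cursors c1@4 c2@6 c3@8, authorship ...1.2.3....
After op 2 (delete): buffer="mdipvcvds" (len 9), cursors c1@3 c2@4 c3@5, authorship .........
After op 3 (insert('e')): buffer="mdiepevecvds" (len 12), cursors c1@4 c2@6 c3@8, authorship ...1.2.3....
After op 4 (move_left): buffer="mdiepevecvds" (len 12), cursors c1@3 c2@5 c3@7, authorship ...1.2.3....
After op 5 (insert('r')): buffer="mdireprevrecvds" (len 15), cursors c1@4 c2@7 c3@10, authorship ...11.22.33....
Authorship (.=original, N=cursor N): . . . 1 1 . 2 2 . 3 3 . . . .
Index 14: author = original

Answer: original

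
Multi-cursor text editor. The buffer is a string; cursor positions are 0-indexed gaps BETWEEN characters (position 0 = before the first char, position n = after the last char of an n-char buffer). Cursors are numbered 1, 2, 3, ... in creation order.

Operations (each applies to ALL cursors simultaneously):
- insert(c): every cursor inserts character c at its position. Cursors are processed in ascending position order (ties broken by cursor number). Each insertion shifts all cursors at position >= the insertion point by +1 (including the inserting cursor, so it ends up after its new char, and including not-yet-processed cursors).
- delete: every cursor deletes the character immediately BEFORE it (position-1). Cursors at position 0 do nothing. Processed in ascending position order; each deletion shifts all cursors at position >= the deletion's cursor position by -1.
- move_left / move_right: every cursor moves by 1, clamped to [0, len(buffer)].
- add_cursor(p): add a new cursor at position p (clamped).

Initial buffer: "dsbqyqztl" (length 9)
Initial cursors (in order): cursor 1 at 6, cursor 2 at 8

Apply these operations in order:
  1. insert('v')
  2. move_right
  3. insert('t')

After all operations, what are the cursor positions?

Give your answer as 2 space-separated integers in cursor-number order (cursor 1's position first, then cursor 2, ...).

After op 1 (insert('v')): buffer="dsbqyqvztvl" (len 11), cursors c1@7 c2@10, authorship ......1..2.
After op 2 (move_right): buffer="dsbqyqvztvl" (len 11), cursors c1@8 c2@11, authorship ......1..2.
After op 3 (insert('t')): buffer="dsbqyqvzttvlt" (len 13), cursors c1@9 c2@13, authorship ......1.1.2.2

Answer: 9 13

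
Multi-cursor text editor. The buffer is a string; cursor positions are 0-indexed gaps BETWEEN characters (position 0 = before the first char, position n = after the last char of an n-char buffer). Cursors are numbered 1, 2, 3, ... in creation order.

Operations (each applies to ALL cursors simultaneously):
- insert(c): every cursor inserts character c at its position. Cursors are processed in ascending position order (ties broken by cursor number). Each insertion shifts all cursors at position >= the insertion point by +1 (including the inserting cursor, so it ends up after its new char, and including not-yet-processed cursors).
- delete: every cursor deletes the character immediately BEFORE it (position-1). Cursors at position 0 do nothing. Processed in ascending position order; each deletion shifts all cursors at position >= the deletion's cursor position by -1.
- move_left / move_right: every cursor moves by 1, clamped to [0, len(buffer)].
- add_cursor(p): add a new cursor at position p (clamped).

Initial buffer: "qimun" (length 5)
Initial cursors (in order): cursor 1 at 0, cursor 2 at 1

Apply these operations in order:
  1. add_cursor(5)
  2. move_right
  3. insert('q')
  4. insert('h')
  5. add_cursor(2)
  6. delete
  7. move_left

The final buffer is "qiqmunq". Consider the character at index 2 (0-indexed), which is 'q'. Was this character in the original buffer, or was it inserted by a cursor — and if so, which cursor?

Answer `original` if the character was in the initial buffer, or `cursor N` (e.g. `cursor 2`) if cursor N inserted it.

After op 1 (add_cursor(5)): buffer="qimun" (len 5), cursors c1@0 c2@1 c3@5, authorship .....
After op 2 (move_right): buffer="qimun" (len 5), cursors c1@1 c2@2 c3@5, authorship .....
After op 3 (insert('q')): buffer="qqiqmunq" (len 8), cursors c1@2 c2@4 c3@8, authorship .1.2...3
After op 4 (insert('h')): buffer="qqhiqhmunqh" (len 11), cursors c1@3 c2@6 c3@11, authorship .11.22...33
After op 5 (add_cursor(2)): buffer="qqhiqhmunqh" (len 11), cursors c4@2 c1@3 c2@6 c3@11, authorship .11.22...33
After op 6 (delete): buffer="qiqmunq" (len 7), cursors c1@1 c4@1 c2@3 c3@7, authorship ..2...3
After op 7 (move_left): buffer="qiqmunq" (len 7), cursors c1@0 c4@0 c2@2 c3@6, authorship ..2...3
Authorship (.=original, N=cursor N): . . 2 . . . 3
Index 2: author = 2

Answer: cursor 2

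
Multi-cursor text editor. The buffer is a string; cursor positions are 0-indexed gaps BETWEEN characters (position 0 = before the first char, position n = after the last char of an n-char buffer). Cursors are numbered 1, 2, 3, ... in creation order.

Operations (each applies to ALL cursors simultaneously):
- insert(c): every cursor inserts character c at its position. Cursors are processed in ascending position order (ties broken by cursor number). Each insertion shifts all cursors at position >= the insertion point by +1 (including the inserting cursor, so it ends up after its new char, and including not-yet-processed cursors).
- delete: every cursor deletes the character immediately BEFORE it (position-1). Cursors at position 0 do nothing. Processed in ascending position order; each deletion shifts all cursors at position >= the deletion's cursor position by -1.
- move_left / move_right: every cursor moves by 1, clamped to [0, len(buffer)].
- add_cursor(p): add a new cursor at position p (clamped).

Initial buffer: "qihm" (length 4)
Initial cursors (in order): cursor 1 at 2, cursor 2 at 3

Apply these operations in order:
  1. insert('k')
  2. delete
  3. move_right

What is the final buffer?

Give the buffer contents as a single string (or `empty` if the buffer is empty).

After op 1 (insert('k')): buffer="qikhkm" (len 6), cursors c1@3 c2@5, authorship ..1.2.
After op 2 (delete): buffer="qihm" (len 4), cursors c1@2 c2@3, authorship ....
After op 3 (move_right): buffer="qihm" (len 4), cursors c1@3 c2@4, authorship ....

Answer: qihm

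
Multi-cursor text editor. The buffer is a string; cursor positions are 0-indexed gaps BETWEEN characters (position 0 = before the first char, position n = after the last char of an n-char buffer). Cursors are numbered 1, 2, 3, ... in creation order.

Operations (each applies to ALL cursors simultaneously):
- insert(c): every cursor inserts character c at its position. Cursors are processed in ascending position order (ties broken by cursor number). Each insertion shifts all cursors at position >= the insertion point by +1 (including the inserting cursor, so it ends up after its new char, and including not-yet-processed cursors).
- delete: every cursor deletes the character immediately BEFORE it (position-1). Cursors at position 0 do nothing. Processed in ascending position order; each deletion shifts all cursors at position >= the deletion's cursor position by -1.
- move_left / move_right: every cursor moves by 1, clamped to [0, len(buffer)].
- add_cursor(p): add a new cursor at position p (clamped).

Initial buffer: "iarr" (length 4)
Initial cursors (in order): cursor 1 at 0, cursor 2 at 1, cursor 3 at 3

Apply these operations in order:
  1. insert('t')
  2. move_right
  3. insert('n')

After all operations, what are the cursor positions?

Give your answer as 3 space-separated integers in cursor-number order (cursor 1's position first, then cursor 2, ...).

Answer: 3 6 10

Derivation:
After op 1 (insert('t')): buffer="titartr" (len 7), cursors c1@1 c2@3 c3@6, authorship 1.2..3.
After op 2 (move_right): buffer="titartr" (len 7), cursors c1@2 c2@4 c3@7, authorship 1.2..3.
After op 3 (insert('n')): buffer="tintanrtrn" (len 10), cursors c1@3 c2@6 c3@10, authorship 1.12.2.3.3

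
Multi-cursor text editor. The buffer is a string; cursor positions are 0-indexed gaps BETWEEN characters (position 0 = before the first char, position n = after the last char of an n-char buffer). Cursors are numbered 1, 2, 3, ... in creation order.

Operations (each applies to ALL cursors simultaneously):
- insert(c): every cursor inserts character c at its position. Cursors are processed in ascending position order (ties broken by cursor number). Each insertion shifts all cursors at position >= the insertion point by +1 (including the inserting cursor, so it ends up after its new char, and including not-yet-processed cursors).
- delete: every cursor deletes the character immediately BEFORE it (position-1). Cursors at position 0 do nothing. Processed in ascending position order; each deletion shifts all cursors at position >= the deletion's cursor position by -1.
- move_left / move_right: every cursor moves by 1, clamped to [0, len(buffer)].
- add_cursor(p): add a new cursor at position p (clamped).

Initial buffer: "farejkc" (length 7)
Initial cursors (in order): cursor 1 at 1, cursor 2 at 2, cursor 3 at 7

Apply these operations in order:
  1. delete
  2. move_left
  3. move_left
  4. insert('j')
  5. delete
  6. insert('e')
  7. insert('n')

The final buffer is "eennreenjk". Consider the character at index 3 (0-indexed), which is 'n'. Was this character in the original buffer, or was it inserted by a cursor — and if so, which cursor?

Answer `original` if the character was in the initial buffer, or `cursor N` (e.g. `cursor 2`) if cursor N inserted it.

After op 1 (delete): buffer="rejk" (len 4), cursors c1@0 c2@0 c3@4, authorship ....
After op 2 (move_left): buffer="rejk" (len 4), cursors c1@0 c2@0 c3@3, authorship ....
After op 3 (move_left): buffer="rejk" (len 4), cursors c1@0 c2@0 c3@2, authorship ....
After op 4 (insert('j')): buffer="jjrejjk" (len 7), cursors c1@2 c2@2 c3@5, authorship 12..3..
After op 5 (delete): buffer="rejk" (len 4), cursors c1@0 c2@0 c3@2, authorship ....
After op 6 (insert('e')): buffer="eereejk" (len 7), cursors c1@2 c2@2 c3@5, authorship 12..3..
After op 7 (insert('n')): buffer="eennreenjk" (len 10), cursors c1@4 c2@4 c3@8, authorship 1212..33..
Authorship (.=original, N=cursor N): 1 2 1 2 . . 3 3 . .
Index 3: author = 2

Answer: cursor 2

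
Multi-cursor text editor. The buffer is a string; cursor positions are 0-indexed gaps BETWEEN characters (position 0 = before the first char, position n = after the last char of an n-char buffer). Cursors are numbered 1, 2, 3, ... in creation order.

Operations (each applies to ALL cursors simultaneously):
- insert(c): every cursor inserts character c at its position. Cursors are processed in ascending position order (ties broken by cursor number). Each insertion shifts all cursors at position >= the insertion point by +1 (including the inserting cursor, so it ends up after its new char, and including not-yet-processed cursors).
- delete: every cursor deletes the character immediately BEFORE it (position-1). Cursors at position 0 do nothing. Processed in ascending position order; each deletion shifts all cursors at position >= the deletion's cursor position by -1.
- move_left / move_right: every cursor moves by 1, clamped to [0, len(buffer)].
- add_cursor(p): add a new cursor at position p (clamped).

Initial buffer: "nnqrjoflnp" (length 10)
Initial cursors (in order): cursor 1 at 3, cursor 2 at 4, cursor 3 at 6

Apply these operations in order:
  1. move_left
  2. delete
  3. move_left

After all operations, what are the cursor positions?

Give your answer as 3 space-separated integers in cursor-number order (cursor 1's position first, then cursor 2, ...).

Answer: 0 0 1

Derivation:
After op 1 (move_left): buffer="nnqrjoflnp" (len 10), cursors c1@2 c2@3 c3@5, authorship ..........
After op 2 (delete): buffer="nroflnp" (len 7), cursors c1@1 c2@1 c3@2, authorship .......
After op 3 (move_left): buffer="nroflnp" (len 7), cursors c1@0 c2@0 c3@1, authorship .......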